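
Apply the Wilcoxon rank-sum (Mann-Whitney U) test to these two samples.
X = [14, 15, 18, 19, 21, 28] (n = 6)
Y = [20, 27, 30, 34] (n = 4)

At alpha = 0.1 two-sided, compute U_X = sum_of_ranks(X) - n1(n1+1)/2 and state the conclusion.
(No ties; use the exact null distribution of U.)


Step 1: Combine and sort all 10 observations; assign midranks.
sorted (value, group): (14,X), (15,X), (18,X), (19,X), (20,Y), (21,X), (27,Y), (28,X), (30,Y), (34,Y)
ranks: 14->1, 15->2, 18->3, 19->4, 20->5, 21->6, 27->7, 28->8, 30->9, 34->10
Step 2: Rank sum for X: R1 = 1 + 2 + 3 + 4 + 6 + 8 = 24.
Step 3: U_X = R1 - n1(n1+1)/2 = 24 - 6*7/2 = 24 - 21 = 3.
       U_Y = n1*n2 - U_X = 24 - 3 = 21.
Step 4: No ties, so the exact null distribution of U (based on enumerating the C(10,6) = 210 equally likely rank assignments) gives the two-sided p-value.
Step 5: p-value = 0.066667; compare to alpha = 0.1. reject H0.

U_X = 3, p = 0.066667, reject H0 at alpha = 0.1.


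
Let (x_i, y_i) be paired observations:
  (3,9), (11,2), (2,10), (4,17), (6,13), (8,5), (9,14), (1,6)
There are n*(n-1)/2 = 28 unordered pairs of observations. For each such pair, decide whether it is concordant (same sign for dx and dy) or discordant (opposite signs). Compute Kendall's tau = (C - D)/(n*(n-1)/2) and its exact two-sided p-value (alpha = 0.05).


Step 1: Enumerate the 28 unordered pairs (i,j) with i<j and classify each by sign(x_j-x_i) * sign(y_j-y_i).
  (1,2):dx=+8,dy=-7->D; (1,3):dx=-1,dy=+1->D; (1,4):dx=+1,dy=+8->C; (1,5):dx=+3,dy=+4->C
  (1,6):dx=+5,dy=-4->D; (1,7):dx=+6,dy=+5->C; (1,8):dx=-2,dy=-3->C; (2,3):dx=-9,dy=+8->D
  (2,4):dx=-7,dy=+15->D; (2,5):dx=-5,dy=+11->D; (2,6):dx=-3,dy=+3->D; (2,7):dx=-2,dy=+12->D
  (2,8):dx=-10,dy=+4->D; (3,4):dx=+2,dy=+7->C; (3,5):dx=+4,dy=+3->C; (3,6):dx=+6,dy=-5->D
  (3,7):dx=+7,dy=+4->C; (3,8):dx=-1,dy=-4->C; (4,5):dx=+2,dy=-4->D; (4,6):dx=+4,dy=-12->D
  (4,7):dx=+5,dy=-3->D; (4,8):dx=-3,dy=-11->C; (5,6):dx=+2,dy=-8->D; (5,7):dx=+3,dy=+1->C
  (5,8):dx=-5,dy=-7->C; (6,7):dx=+1,dy=+9->C; (6,8):dx=-7,dy=+1->D; (7,8):dx=-8,dy=-8->C
Step 2: C = 13, D = 15, total pairs = 28.
Step 3: tau = (C - D)/(n(n-1)/2) = (13 - 15)/28 = -0.071429.
Step 4: Exact two-sided p-value (enumerate n! = 40320 permutations of y under H0): p = 0.904861.
Step 5: alpha = 0.05. fail to reject H0.

tau_b = -0.0714 (C=13, D=15), p = 0.904861, fail to reject H0.


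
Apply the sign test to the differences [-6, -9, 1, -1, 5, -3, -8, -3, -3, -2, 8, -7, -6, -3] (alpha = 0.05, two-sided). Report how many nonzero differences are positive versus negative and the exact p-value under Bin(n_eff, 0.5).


Step 1: Discard zero differences. Original n = 14; n_eff = number of nonzero differences = 14.
Nonzero differences (with sign): -6, -9, +1, -1, +5, -3, -8, -3, -3, -2, +8, -7, -6, -3
Step 2: Count signs: positive = 3, negative = 11.
Step 3: Under H0: P(positive) = 0.5, so the number of positives S ~ Bin(14, 0.5).
Step 4: Two-sided exact p-value = sum of Bin(14,0.5) probabilities at or below the observed probability = 0.057373.
Step 5: alpha = 0.05. fail to reject H0.

n_eff = 14, pos = 3, neg = 11, p = 0.057373, fail to reject H0.


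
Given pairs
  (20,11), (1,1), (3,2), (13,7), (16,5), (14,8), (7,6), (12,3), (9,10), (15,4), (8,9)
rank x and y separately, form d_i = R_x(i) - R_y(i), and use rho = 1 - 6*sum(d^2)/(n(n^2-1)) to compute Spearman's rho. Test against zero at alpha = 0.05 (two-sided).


Step 1: Rank x and y separately (midranks; no ties here).
rank(x): 20->11, 1->1, 3->2, 13->7, 16->10, 14->8, 7->3, 12->6, 9->5, 15->9, 8->4
rank(y): 11->11, 1->1, 2->2, 7->7, 5->5, 8->8, 6->6, 3->3, 10->10, 4->4, 9->9
Step 2: d_i = R_x(i) - R_y(i); compute d_i^2.
  (11-11)^2=0, (1-1)^2=0, (2-2)^2=0, (7-7)^2=0, (10-5)^2=25, (8-8)^2=0, (3-6)^2=9, (6-3)^2=9, (5-10)^2=25, (9-4)^2=25, (4-9)^2=25
sum(d^2) = 118.
Step 3: rho = 1 - 6*118 / (11*(11^2 - 1)) = 1 - 708/1320 = 0.463636.
Step 4: Under H0, t = rho * sqrt((n-2)/(1-rho^2)) = 1.5698 ~ t(9).
Step 5: Two-sided p-value from the t-distribution with 9 df = 0.150901.
Step 6: alpha = 0.05. fail to reject H0.

rho = 0.4636, p = 0.150901, fail to reject H0 at alpha = 0.05.


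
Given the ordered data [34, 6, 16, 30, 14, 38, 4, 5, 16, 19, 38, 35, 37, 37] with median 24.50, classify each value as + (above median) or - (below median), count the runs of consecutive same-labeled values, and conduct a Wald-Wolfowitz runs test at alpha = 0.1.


Step 1: Compute median = 24.50; label A = above, B = below.
Labels in order: ABBABABBBBAAAA  (n_A = 7, n_B = 7)
Step 2: Count runs R = 7.
Step 3: Under H0 (random ordering), E[R] = 2*n_A*n_B/(n_A+n_B) + 1 = 2*7*7/14 + 1 = 8.0000.
        Var[R] = 2*n_A*n_B*(2*n_A*n_B - n_A - n_B) / ((n_A+n_B)^2 * (n_A+n_B-1)) = 8232/2548 = 3.2308.
        SD[R] = 1.7974.
Step 4: Continuity-corrected z = (R + 0.5 - E[R]) / SD[R] = (7 + 0.5 - 8.0000) / 1.7974 = -0.2782.
Step 5: Two-sided p-value via normal approximation = 2*(1 - Phi(|z|)) = 0.780879.
Step 6: alpha = 0.1. fail to reject H0.

R = 7, z = -0.2782, p = 0.780879, fail to reject H0.


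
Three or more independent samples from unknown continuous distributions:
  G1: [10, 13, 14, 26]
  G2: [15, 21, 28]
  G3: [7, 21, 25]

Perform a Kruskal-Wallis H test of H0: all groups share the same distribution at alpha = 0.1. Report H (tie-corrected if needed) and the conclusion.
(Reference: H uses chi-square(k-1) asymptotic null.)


Step 1: Combine all N = 10 observations and assign midranks.
sorted (value, group, rank): (7,G3,1), (10,G1,2), (13,G1,3), (14,G1,4), (15,G2,5), (21,G2,6.5), (21,G3,6.5), (25,G3,8), (26,G1,9), (28,G2,10)
Step 2: Sum ranks within each group.
R_1 = 18 (n_1 = 4)
R_2 = 21.5 (n_2 = 3)
R_3 = 15.5 (n_3 = 3)
Step 3: H = 12/(N(N+1)) * sum(R_i^2/n_i) - 3(N+1)
     = 12/(10*11) * (18^2/4 + 21.5^2/3 + 15.5^2/3) - 3*11
     = 0.109091 * 315.167 - 33
     = 1.381818.
Step 4: Ties present; correction factor C = 1 - 6/(10^3 - 10) = 0.993939. Corrected H = 1.381818 / 0.993939 = 1.390244.
Step 5: Under H0, H ~ chi^2(2); p-value = 0.499014.
Step 6: alpha = 0.1. fail to reject H0.

H = 1.3902, df = 2, p = 0.499014, fail to reject H0.


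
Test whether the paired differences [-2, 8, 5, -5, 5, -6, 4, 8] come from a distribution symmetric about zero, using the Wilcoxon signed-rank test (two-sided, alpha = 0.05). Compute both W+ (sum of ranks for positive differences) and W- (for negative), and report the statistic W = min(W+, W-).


Step 1: Drop any zero differences (none here) and take |d_i|.
|d| = [2, 8, 5, 5, 5, 6, 4, 8]
Step 2: Midrank |d_i| (ties get averaged ranks).
ranks: |2|->1, |8|->7.5, |5|->4, |5|->4, |5|->4, |6|->6, |4|->2, |8|->7.5
Step 3: Attach original signs; sum ranks with positive sign and with negative sign.
W+ = 7.5 + 4 + 4 + 2 + 7.5 = 25
W- = 1 + 4 + 6 = 11
(Check: W+ + W- = 36 should equal n(n+1)/2 = 36.)
Step 4: Test statistic W = min(W+, W-) = 11.
Step 5: Ties in |d|, so use the tie-corrected normal approximation.
        E[W] = n(n+1)/4 = 8*9/4 = 18.
        Tie groups: |d|=5 (t=3), |d|=8 (t=2); sum(t^3 - t) = 30.
        Var[W] = n(n+1)(2n+1)/24 - sum(t^3-t)/48 = 1224/24 - 30/48 = 50.375.
        z = (W - E[W]) / sqrt(Var[W]) = (11 - 18) / 7.0975 = -0.9863.
        Two-sided p = 2*Phi(z) = 0.324007.
Step 6: alpha = 0.05. fail to reject H0.

W+ = 25, W- = 11, W = min = 11, p = 0.324007, fail to reject H0.


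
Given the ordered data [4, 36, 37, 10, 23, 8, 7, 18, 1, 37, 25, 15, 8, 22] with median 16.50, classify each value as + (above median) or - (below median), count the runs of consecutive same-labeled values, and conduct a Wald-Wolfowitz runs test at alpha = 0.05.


Step 1: Compute median = 16.50; label A = above, B = below.
Labels in order: BAABABBABAABBA  (n_A = 7, n_B = 7)
Step 2: Count runs R = 10.
Step 3: Under H0 (random ordering), E[R] = 2*n_A*n_B/(n_A+n_B) + 1 = 2*7*7/14 + 1 = 8.0000.
        Var[R] = 2*n_A*n_B*(2*n_A*n_B - n_A - n_B) / ((n_A+n_B)^2 * (n_A+n_B-1)) = 8232/2548 = 3.2308.
        SD[R] = 1.7974.
Step 4: Continuity-corrected z = (R - 0.5 - E[R]) / SD[R] = (10 - 0.5 - 8.0000) / 1.7974 = 0.8345.
Step 5: Two-sided p-value via normal approximation = 2*(1 - Phi(|z|)) = 0.403986.
Step 6: alpha = 0.05. fail to reject H0.

R = 10, z = 0.8345, p = 0.403986, fail to reject H0.


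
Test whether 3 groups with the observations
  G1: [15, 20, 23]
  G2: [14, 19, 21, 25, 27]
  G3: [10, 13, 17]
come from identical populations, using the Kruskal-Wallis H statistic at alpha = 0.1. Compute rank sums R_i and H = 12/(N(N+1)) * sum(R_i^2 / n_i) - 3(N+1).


Step 1: Combine all N = 11 observations and assign midranks.
sorted (value, group, rank): (10,G3,1), (13,G3,2), (14,G2,3), (15,G1,4), (17,G3,5), (19,G2,6), (20,G1,7), (21,G2,8), (23,G1,9), (25,G2,10), (27,G2,11)
Step 2: Sum ranks within each group.
R_1 = 20 (n_1 = 3)
R_2 = 38 (n_2 = 5)
R_3 = 8 (n_3 = 3)
Step 3: H = 12/(N(N+1)) * sum(R_i^2/n_i) - 3(N+1)
     = 12/(11*12) * (20^2/3 + 38^2/5 + 8^2/3) - 3*12
     = 0.090909 * 443.467 - 36
     = 4.315152.
Step 4: No ties, so H is used without correction.
Step 5: Under H0, H ~ chi^2(2); p-value = 0.115605.
Step 6: alpha = 0.1. fail to reject H0.

H = 4.3152, df = 2, p = 0.115605, fail to reject H0.


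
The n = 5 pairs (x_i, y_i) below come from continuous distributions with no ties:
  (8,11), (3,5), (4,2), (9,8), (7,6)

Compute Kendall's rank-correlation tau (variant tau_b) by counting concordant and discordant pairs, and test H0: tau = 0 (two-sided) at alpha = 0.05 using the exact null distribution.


Step 1: Enumerate the 10 unordered pairs (i,j) with i<j and classify each by sign(x_j-x_i) * sign(y_j-y_i).
  (1,2):dx=-5,dy=-6->C; (1,3):dx=-4,dy=-9->C; (1,4):dx=+1,dy=-3->D; (1,5):dx=-1,dy=-5->C
  (2,3):dx=+1,dy=-3->D; (2,4):dx=+6,dy=+3->C; (2,5):dx=+4,dy=+1->C; (3,4):dx=+5,dy=+6->C
  (3,5):dx=+3,dy=+4->C; (4,5):dx=-2,dy=-2->C
Step 2: C = 8, D = 2, total pairs = 10.
Step 3: tau = (C - D)/(n(n-1)/2) = (8 - 2)/10 = 0.600000.
Step 4: Exact two-sided p-value (enumerate n! = 120 permutations of y under H0): p = 0.233333.
Step 5: alpha = 0.05. fail to reject H0.

tau_b = 0.6000 (C=8, D=2), p = 0.233333, fail to reject H0.


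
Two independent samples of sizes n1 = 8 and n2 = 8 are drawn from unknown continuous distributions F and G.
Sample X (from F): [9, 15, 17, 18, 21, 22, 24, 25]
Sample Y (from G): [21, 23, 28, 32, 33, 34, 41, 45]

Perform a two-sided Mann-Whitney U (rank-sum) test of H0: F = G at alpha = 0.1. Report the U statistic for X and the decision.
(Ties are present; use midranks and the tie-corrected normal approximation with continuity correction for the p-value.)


Step 1: Combine and sort all 16 observations; assign midranks.
sorted (value, group): (9,X), (15,X), (17,X), (18,X), (21,X), (21,Y), (22,X), (23,Y), (24,X), (25,X), (28,Y), (32,Y), (33,Y), (34,Y), (41,Y), (45,Y)
ranks: 9->1, 15->2, 17->3, 18->4, 21->5.5, 21->5.5, 22->7, 23->8, 24->9, 25->10, 28->11, 32->12, 33->13, 34->14, 41->15, 45->16
Step 2: Rank sum for X: R1 = 1 + 2 + 3 + 4 + 5.5 + 7 + 9 + 10 = 41.5.
Step 3: U_X = R1 - n1(n1+1)/2 = 41.5 - 8*9/2 = 41.5 - 36 = 5.5.
       U_Y = n1*n2 - U_X = 64 - 5.5 = 58.5.
Step 4: Ties are present, so use the tie-corrected normal approximation (with continuity correction) for the p-value.
Step 5: p-value = 0.006284; compare to alpha = 0.1. reject H0.

U_X = 5.5, p = 0.006284, reject H0 at alpha = 0.1.


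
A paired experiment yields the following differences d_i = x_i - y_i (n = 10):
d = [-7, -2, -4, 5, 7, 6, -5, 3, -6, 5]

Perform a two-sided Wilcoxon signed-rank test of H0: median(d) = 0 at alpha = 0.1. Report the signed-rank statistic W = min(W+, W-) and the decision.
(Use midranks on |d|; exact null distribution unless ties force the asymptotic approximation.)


Step 1: Drop any zero differences (none here) and take |d_i|.
|d| = [7, 2, 4, 5, 7, 6, 5, 3, 6, 5]
Step 2: Midrank |d_i| (ties get averaged ranks).
ranks: |7|->9.5, |2|->1, |4|->3, |5|->5, |7|->9.5, |6|->7.5, |5|->5, |3|->2, |6|->7.5, |5|->5
Step 3: Attach original signs; sum ranks with positive sign and with negative sign.
W+ = 5 + 9.5 + 7.5 + 2 + 5 = 29
W- = 9.5 + 1 + 3 + 5 + 7.5 = 26
(Check: W+ + W- = 55 should equal n(n+1)/2 = 55.)
Step 4: Test statistic W = min(W+, W-) = 26.
Step 5: Ties in |d|, so use the tie-corrected normal approximation.
        E[W] = n(n+1)/4 = 10*11/4 = 27.5.
        Tie groups: |d|=5 (t=3), |d|=6 (t=2), |d|=7 (t=2); sum(t^3 - t) = 36.
        Var[W] = n(n+1)(2n+1)/24 - sum(t^3-t)/48 = 2310/24 - 36/48 = 95.5.
        z = (W - E[W]) / sqrt(Var[W]) = (26 - 27.5) / 9.7724 = -0.1535.
        Two-sided p = 2*Phi(z) = 0.878009.
Step 6: alpha = 0.1. fail to reject H0.

W+ = 29, W- = 26, W = min = 26, p = 0.878009, fail to reject H0.


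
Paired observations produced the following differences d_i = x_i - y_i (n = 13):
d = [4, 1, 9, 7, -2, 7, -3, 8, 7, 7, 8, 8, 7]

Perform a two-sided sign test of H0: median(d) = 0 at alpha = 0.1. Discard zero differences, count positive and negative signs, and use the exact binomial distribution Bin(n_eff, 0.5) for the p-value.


Step 1: Discard zero differences. Original n = 13; n_eff = number of nonzero differences = 13.
Nonzero differences (with sign): +4, +1, +9, +7, -2, +7, -3, +8, +7, +7, +8, +8, +7
Step 2: Count signs: positive = 11, negative = 2.
Step 3: Under H0: P(positive) = 0.5, so the number of positives S ~ Bin(13, 0.5).
Step 4: Two-sided exact p-value = sum of Bin(13,0.5) probabilities at or below the observed probability = 0.022461.
Step 5: alpha = 0.1. reject H0.

n_eff = 13, pos = 11, neg = 2, p = 0.022461, reject H0.


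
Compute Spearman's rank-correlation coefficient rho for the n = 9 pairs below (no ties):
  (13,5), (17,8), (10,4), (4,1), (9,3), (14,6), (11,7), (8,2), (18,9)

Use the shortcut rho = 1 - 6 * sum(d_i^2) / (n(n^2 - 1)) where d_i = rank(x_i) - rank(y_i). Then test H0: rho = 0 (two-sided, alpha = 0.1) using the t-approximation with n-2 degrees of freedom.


Step 1: Rank x and y separately (midranks; no ties here).
rank(x): 13->6, 17->8, 10->4, 4->1, 9->3, 14->7, 11->5, 8->2, 18->9
rank(y): 5->5, 8->8, 4->4, 1->1, 3->3, 6->6, 7->7, 2->2, 9->9
Step 2: d_i = R_x(i) - R_y(i); compute d_i^2.
  (6-5)^2=1, (8-8)^2=0, (4-4)^2=0, (1-1)^2=0, (3-3)^2=0, (7-6)^2=1, (5-7)^2=4, (2-2)^2=0, (9-9)^2=0
sum(d^2) = 6.
Step 3: rho = 1 - 6*6 / (9*(9^2 - 1)) = 1 - 36/720 = 0.950000.
Step 4: Under H0, t = rho * sqrt((n-2)/(1-rho^2)) = 8.0495 ~ t(7).
Step 5: Two-sided p-value from the t-distribution with 7 df = 0.000088.
Step 6: alpha = 0.1. reject H0.

rho = 0.9500, p = 0.000088, reject H0 at alpha = 0.1.


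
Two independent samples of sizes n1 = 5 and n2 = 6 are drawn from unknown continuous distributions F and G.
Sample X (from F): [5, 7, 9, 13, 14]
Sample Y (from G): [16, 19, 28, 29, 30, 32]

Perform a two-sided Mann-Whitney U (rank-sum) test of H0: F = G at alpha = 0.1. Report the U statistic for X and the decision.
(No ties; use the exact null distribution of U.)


Step 1: Combine and sort all 11 observations; assign midranks.
sorted (value, group): (5,X), (7,X), (9,X), (13,X), (14,X), (16,Y), (19,Y), (28,Y), (29,Y), (30,Y), (32,Y)
ranks: 5->1, 7->2, 9->3, 13->4, 14->5, 16->6, 19->7, 28->8, 29->9, 30->10, 32->11
Step 2: Rank sum for X: R1 = 1 + 2 + 3 + 4 + 5 = 15.
Step 3: U_X = R1 - n1(n1+1)/2 = 15 - 5*6/2 = 15 - 15 = 0.
       U_Y = n1*n2 - U_X = 30 - 0 = 30.
Step 4: No ties, so the exact null distribution of U (based on enumerating the C(11,5) = 462 equally likely rank assignments) gives the two-sided p-value.
Step 5: p-value = 0.004329; compare to alpha = 0.1. reject H0.

U_X = 0, p = 0.004329, reject H0 at alpha = 0.1.


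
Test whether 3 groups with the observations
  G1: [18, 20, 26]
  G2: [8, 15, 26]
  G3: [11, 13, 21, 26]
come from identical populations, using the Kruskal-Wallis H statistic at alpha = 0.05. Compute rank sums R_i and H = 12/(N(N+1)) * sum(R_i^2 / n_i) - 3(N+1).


Step 1: Combine all N = 10 observations and assign midranks.
sorted (value, group, rank): (8,G2,1), (11,G3,2), (13,G3,3), (15,G2,4), (18,G1,5), (20,G1,6), (21,G3,7), (26,G1,9), (26,G2,9), (26,G3,9)
Step 2: Sum ranks within each group.
R_1 = 20 (n_1 = 3)
R_2 = 14 (n_2 = 3)
R_3 = 21 (n_3 = 4)
Step 3: H = 12/(N(N+1)) * sum(R_i^2/n_i) - 3(N+1)
     = 12/(10*11) * (20^2/3 + 14^2/3 + 21^2/4) - 3*11
     = 0.109091 * 308.917 - 33
     = 0.700000.
Step 4: Ties present; correction factor C = 1 - 24/(10^3 - 10) = 0.975758. Corrected H = 0.700000 / 0.975758 = 0.717391.
Step 5: Under H0, H ~ chi^2(2); p-value = 0.698587.
Step 6: alpha = 0.05. fail to reject H0.

H = 0.7174, df = 2, p = 0.698587, fail to reject H0.


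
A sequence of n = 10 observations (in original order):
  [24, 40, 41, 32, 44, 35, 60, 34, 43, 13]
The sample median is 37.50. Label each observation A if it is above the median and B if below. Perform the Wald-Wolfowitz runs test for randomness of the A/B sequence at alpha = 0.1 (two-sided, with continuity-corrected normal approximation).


Step 1: Compute median = 37.50; label A = above, B = below.
Labels in order: BAABABABAB  (n_A = 5, n_B = 5)
Step 2: Count runs R = 9.
Step 3: Under H0 (random ordering), E[R] = 2*n_A*n_B/(n_A+n_B) + 1 = 2*5*5/10 + 1 = 6.0000.
        Var[R] = 2*n_A*n_B*(2*n_A*n_B - n_A - n_B) / ((n_A+n_B)^2 * (n_A+n_B-1)) = 2000/900 = 2.2222.
        SD[R] = 1.4907.
Step 4: Continuity-corrected z = (R - 0.5 - E[R]) / SD[R] = (9 - 0.5 - 6.0000) / 1.4907 = 1.6771.
Step 5: Two-sided p-value via normal approximation = 2*(1 - Phi(|z|)) = 0.093533.
Step 6: alpha = 0.1. reject H0.

R = 9, z = 1.6771, p = 0.093533, reject H0.


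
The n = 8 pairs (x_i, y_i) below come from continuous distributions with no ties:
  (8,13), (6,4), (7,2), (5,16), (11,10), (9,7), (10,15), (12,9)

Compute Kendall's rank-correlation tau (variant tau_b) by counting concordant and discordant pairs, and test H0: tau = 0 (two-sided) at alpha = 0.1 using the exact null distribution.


Step 1: Enumerate the 28 unordered pairs (i,j) with i<j and classify each by sign(x_j-x_i) * sign(y_j-y_i).
  (1,2):dx=-2,dy=-9->C; (1,3):dx=-1,dy=-11->C; (1,4):dx=-3,dy=+3->D; (1,5):dx=+3,dy=-3->D
  (1,6):dx=+1,dy=-6->D; (1,7):dx=+2,dy=+2->C; (1,8):dx=+4,dy=-4->D; (2,3):dx=+1,dy=-2->D
  (2,4):dx=-1,dy=+12->D; (2,5):dx=+5,dy=+6->C; (2,6):dx=+3,dy=+3->C; (2,7):dx=+4,dy=+11->C
  (2,8):dx=+6,dy=+5->C; (3,4):dx=-2,dy=+14->D; (3,5):dx=+4,dy=+8->C; (3,6):dx=+2,dy=+5->C
  (3,7):dx=+3,dy=+13->C; (3,8):dx=+5,dy=+7->C; (4,5):dx=+6,dy=-6->D; (4,6):dx=+4,dy=-9->D
  (4,7):dx=+5,dy=-1->D; (4,8):dx=+7,dy=-7->D; (5,6):dx=-2,dy=-3->C; (5,7):dx=-1,dy=+5->D
  (5,8):dx=+1,dy=-1->D; (6,7):dx=+1,dy=+8->C; (6,8):dx=+3,dy=+2->C; (7,8):dx=+2,dy=-6->D
Step 2: C = 14, D = 14, total pairs = 28.
Step 3: tau = (C - D)/(n(n-1)/2) = (14 - 14)/28 = 0.000000.
Step 4: Exact two-sided p-value (enumerate n! = 40320 permutations of y under H0): p = 1.000000.
Step 5: alpha = 0.1. fail to reject H0.

tau_b = 0.0000 (C=14, D=14), p = 1.000000, fail to reject H0.


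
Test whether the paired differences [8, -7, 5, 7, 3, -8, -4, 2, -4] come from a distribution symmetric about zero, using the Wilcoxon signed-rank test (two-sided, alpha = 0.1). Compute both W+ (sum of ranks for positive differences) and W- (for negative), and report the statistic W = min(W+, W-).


Step 1: Drop any zero differences (none here) and take |d_i|.
|d| = [8, 7, 5, 7, 3, 8, 4, 2, 4]
Step 2: Midrank |d_i| (ties get averaged ranks).
ranks: |8|->8.5, |7|->6.5, |5|->5, |7|->6.5, |3|->2, |8|->8.5, |4|->3.5, |2|->1, |4|->3.5
Step 3: Attach original signs; sum ranks with positive sign and with negative sign.
W+ = 8.5 + 5 + 6.5 + 2 + 1 = 23
W- = 6.5 + 8.5 + 3.5 + 3.5 = 22
(Check: W+ + W- = 45 should equal n(n+1)/2 = 45.)
Step 4: Test statistic W = min(W+, W-) = 22.
Step 5: Ties in |d|, so use the tie-corrected normal approximation.
        E[W] = n(n+1)/4 = 9*10/4 = 22.5.
        Tie groups: |d|=4 (t=2), |d|=7 (t=2), |d|=8 (t=2); sum(t^3 - t) = 18.
        Var[W] = n(n+1)(2n+1)/24 - sum(t^3-t)/48 = 1710/24 - 18/48 = 70.875.
        z = (W - E[W]) / sqrt(Var[W]) = (22 - 22.5) / 8.4187 = -0.0594.
        Two-sided p = 2*Phi(z) = 0.952640.
Step 6: alpha = 0.1. fail to reject H0.

W+ = 23, W- = 22, W = min = 22, p = 0.952640, fail to reject H0.


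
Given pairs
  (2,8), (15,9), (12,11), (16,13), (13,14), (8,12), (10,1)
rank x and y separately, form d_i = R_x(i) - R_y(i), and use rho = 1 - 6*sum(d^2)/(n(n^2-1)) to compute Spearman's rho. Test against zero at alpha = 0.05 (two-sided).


Step 1: Rank x and y separately (midranks; no ties here).
rank(x): 2->1, 15->6, 12->4, 16->7, 13->5, 8->2, 10->3
rank(y): 8->2, 9->3, 11->4, 13->6, 14->7, 12->5, 1->1
Step 2: d_i = R_x(i) - R_y(i); compute d_i^2.
  (1-2)^2=1, (6-3)^2=9, (4-4)^2=0, (7-6)^2=1, (5-7)^2=4, (2-5)^2=9, (3-1)^2=4
sum(d^2) = 28.
Step 3: rho = 1 - 6*28 / (7*(7^2 - 1)) = 1 - 168/336 = 0.500000.
Step 4: Under H0, t = rho * sqrt((n-2)/(1-rho^2)) = 1.2910 ~ t(5).
Step 5: Two-sided p-value from the t-distribution with 5 df = 0.253170.
Step 6: alpha = 0.05. fail to reject H0.

rho = 0.5000, p = 0.253170, fail to reject H0 at alpha = 0.05.


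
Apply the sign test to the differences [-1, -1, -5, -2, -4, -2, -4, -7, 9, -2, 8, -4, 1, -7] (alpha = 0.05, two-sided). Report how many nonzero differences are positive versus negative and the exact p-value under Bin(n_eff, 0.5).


Step 1: Discard zero differences. Original n = 14; n_eff = number of nonzero differences = 14.
Nonzero differences (with sign): -1, -1, -5, -2, -4, -2, -4, -7, +9, -2, +8, -4, +1, -7
Step 2: Count signs: positive = 3, negative = 11.
Step 3: Under H0: P(positive) = 0.5, so the number of positives S ~ Bin(14, 0.5).
Step 4: Two-sided exact p-value = sum of Bin(14,0.5) probabilities at or below the observed probability = 0.057373.
Step 5: alpha = 0.05. fail to reject H0.

n_eff = 14, pos = 3, neg = 11, p = 0.057373, fail to reject H0.


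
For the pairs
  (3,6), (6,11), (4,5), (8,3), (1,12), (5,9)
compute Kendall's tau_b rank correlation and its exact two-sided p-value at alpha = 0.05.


Step 1: Enumerate the 15 unordered pairs (i,j) with i<j and classify each by sign(x_j-x_i) * sign(y_j-y_i).
  (1,2):dx=+3,dy=+5->C; (1,3):dx=+1,dy=-1->D; (1,4):dx=+5,dy=-3->D; (1,5):dx=-2,dy=+6->D
  (1,6):dx=+2,dy=+3->C; (2,3):dx=-2,dy=-6->C; (2,4):dx=+2,dy=-8->D; (2,5):dx=-5,dy=+1->D
  (2,6):dx=-1,dy=-2->C; (3,4):dx=+4,dy=-2->D; (3,5):dx=-3,dy=+7->D; (3,6):dx=+1,dy=+4->C
  (4,5):dx=-7,dy=+9->D; (4,6):dx=-3,dy=+6->D; (5,6):dx=+4,dy=-3->D
Step 2: C = 5, D = 10, total pairs = 15.
Step 3: tau = (C - D)/(n(n-1)/2) = (5 - 10)/15 = -0.333333.
Step 4: Exact two-sided p-value (enumerate n! = 720 permutations of y under H0): p = 0.469444.
Step 5: alpha = 0.05. fail to reject H0.

tau_b = -0.3333 (C=5, D=10), p = 0.469444, fail to reject H0.


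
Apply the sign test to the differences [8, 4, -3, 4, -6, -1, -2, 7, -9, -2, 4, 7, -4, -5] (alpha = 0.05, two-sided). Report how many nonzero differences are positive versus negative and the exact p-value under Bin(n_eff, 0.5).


Step 1: Discard zero differences. Original n = 14; n_eff = number of nonzero differences = 14.
Nonzero differences (with sign): +8, +4, -3, +4, -6, -1, -2, +7, -9, -2, +4, +7, -4, -5
Step 2: Count signs: positive = 6, negative = 8.
Step 3: Under H0: P(positive) = 0.5, so the number of positives S ~ Bin(14, 0.5).
Step 4: Two-sided exact p-value = sum of Bin(14,0.5) probabilities at or below the observed probability = 0.790527.
Step 5: alpha = 0.05. fail to reject H0.

n_eff = 14, pos = 6, neg = 8, p = 0.790527, fail to reject H0.


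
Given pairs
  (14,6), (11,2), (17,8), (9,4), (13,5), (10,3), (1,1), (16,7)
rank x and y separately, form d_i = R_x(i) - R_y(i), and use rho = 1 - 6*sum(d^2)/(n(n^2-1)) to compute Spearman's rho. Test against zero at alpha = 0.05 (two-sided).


Step 1: Rank x and y separately (midranks; no ties here).
rank(x): 14->6, 11->4, 17->8, 9->2, 13->5, 10->3, 1->1, 16->7
rank(y): 6->6, 2->2, 8->8, 4->4, 5->5, 3->3, 1->1, 7->7
Step 2: d_i = R_x(i) - R_y(i); compute d_i^2.
  (6-6)^2=0, (4-2)^2=4, (8-8)^2=0, (2-4)^2=4, (5-5)^2=0, (3-3)^2=0, (1-1)^2=0, (7-7)^2=0
sum(d^2) = 8.
Step 3: rho = 1 - 6*8 / (8*(8^2 - 1)) = 1 - 48/504 = 0.904762.
Step 4: Under H0, t = rho * sqrt((n-2)/(1-rho^2)) = 5.2034 ~ t(6).
Step 5: Two-sided p-value from the t-distribution with 6 df = 0.002008.
Step 6: alpha = 0.05. reject H0.

rho = 0.9048, p = 0.002008, reject H0 at alpha = 0.05.


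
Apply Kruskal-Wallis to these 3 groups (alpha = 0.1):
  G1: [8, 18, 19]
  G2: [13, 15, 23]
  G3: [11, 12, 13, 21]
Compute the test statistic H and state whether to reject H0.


Step 1: Combine all N = 10 observations and assign midranks.
sorted (value, group, rank): (8,G1,1), (11,G3,2), (12,G3,3), (13,G2,4.5), (13,G3,4.5), (15,G2,6), (18,G1,7), (19,G1,8), (21,G3,9), (23,G2,10)
Step 2: Sum ranks within each group.
R_1 = 16 (n_1 = 3)
R_2 = 20.5 (n_2 = 3)
R_3 = 18.5 (n_3 = 4)
Step 3: H = 12/(N(N+1)) * sum(R_i^2/n_i) - 3(N+1)
     = 12/(10*11) * (16^2/3 + 20.5^2/3 + 18.5^2/4) - 3*11
     = 0.109091 * 310.979 - 33
     = 0.925000.
Step 4: Ties present; correction factor C = 1 - 6/(10^3 - 10) = 0.993939. Corrected H = 0.925000 / 0.993939 = 0.930640.
Step 5: Under H0, H ~ chi^2(2); p-value = 0.627934.
Step 6: alpha = 0.1. fail to reject H0.

H = 0.9306, df = 2, p = 0.627934, fail to reject H0.


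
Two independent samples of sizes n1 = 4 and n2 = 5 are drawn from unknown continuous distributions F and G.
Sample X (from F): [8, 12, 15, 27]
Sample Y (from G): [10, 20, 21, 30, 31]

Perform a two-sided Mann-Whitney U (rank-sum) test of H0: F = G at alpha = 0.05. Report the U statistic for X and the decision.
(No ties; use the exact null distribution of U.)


Step 1: Combine and sort all 9 observations; assign midranks.
sorted (value, group): (8,X), (10,Y), (12,X), (15,X), (20,Y), (21,Y), (27,X), (30,Y), (31,Y)
ranks: 8->1, 10->2, 12->3, 15->4, 20->5, 21->6, 27->7, 30->8, 31->9
Step 2: Rank sum for X: R1 = 1 + 3 + 4 + 7 = 15.
Step 3: U_X = R1 - n1(n1+1)/2 = 15 - 4*5/2 = 15 - 10 = 5.
       U_Y = n1*n2 - U_X = 20 - 5 = 15.
Step 4: No ties, so the exact null distribution of U (based on enumerating the C(9,4) = 126 equally likely rank assignments) gives the two-sided p-value.
Step 5: p-value = 0.285714; compare to alpha = 0.05. fail to reject H0.

U_X = 5, p = 0.285714, fail to reject H0 at alpha = 0.05.


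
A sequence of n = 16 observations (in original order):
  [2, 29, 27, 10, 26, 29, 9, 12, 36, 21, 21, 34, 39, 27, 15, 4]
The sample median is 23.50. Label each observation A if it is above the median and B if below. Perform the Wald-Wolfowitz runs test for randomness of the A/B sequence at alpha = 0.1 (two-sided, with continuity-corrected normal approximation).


Step 1: Compute median = 23.50; label A = above, B = below.
Labels in order: BAABAABBABBAAABB  (n_A = 8, n_B = 8)
Step 2: Count runs R = 9.
Step 3: Under H0 (random ordering), E[R] = 2*n_A*n_B/(n_A+n_B) + 1 = 2*8*8/16 + 1 = 9.0000.
        Var[R] = 2*n_A*n_B*(2*n_A*n_B - n_A - n_B) / ((n_A+n_B)^2 * (n_A+n_B-1)) = 14336/3840 = 3.7333.
        SD[R] = 1.9322.
Step 4: R = E[R], so z = 0 with no continuity correction.
Step 5: Two-sided p-value via normal approximation = 2*(1 - Phi(|z|)) = 1.000000.
Step 6: alpha = 0.1. fail to reject H0.

R = 9, z = 0.0000, p = 1.000000, fail to reject H0.


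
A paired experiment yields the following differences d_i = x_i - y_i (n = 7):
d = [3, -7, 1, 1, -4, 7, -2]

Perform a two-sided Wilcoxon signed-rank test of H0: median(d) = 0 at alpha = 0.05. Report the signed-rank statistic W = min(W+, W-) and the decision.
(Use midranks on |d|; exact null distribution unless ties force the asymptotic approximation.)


Step 1: Drop any zero differences (none here) and take |d_i|.
|d| = [3, 7, 1, 1, 4, 7, 2]
Step 2: Midrank |d_i| (ties get averaged ranks).
ranks: |3|->4, |7|->6.5, |1|->1.5, |1|->1.5, |4|->5, |7|->6.5, |2|->3
Step 3: Attach original signs; sum ranks with positive sign and with negative sign.
W+ = 4 + 1.5 + 1.5 + 6.5 = 13.5
W- = 6.5 + 5 + 3 = 14.5
(Check: W+ + W- = 28 should equal n(n+1)/2 = 28.)
Step 4: Test statistic W = min(W+, W-) = 13.5.
Step 5: Ties in |d|, so use the tie-corrected normal approximation.
        E[W] = n(n+1)/4 = 7*8/4 = 14.
        Tie groups: |d|=1 (t=2), |d|=7 (t=2); sum(t^3 - t) = 12.
        Var[W] = n(n+1)(2n+1)/24 - sum(t^3-t)/48 = 840/24 - 12/48 = 34.75.
        z = (W - E[W]) / sqrt(Var[W]) = (13.5 - 14) / 5.8949 = -0.0848.
        Two-sided p = 2*Phi(z) = 0.932405.
Step 6: alpha = 0.05. fail to reject H0.

W+ = 13.5, W- = 14.5, W = min = 13.5, p = 0.932405, fail to reject H0.


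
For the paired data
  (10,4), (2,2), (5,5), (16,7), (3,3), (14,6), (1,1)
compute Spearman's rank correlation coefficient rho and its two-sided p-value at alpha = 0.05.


Step 1: Rank x and y separately (midranks; no ties here).
rank(x): 10->5, 2->2, 5->4, 16->7, 3->3, 14->6, 1->1
rank(y): 4->4, 2->2, 5->5, 7->7, 3->3, 6->6, 1->1
Step 2: d_i = R_x(i) - R_y(i); compute d_i^2.
  (5-4)^2=1, (2-2)^2=0, (4-5)^2=1, (7-7)^2=0, (3-3)^2=0, (6-6)^2=0, (1-1)^2=0
sum(d^2) = 2.
Step 3: rho = 1 - 6*2 / (7*(7^2 - 1)) = 1 - 12/336 = 0.964286.
Step 4: Under H0, t = rho * sqrt((n-2)/(1-rho^2)) = 8.1408 ~ t(5).
Step 5: Two-sided p-value from the t-distribution with 5 df = 0.000454.
Step 6: alpha = 0.05. reject H0.

rho = 0.9643, p = 0.000454, reject H0 at alpha = 0.05.


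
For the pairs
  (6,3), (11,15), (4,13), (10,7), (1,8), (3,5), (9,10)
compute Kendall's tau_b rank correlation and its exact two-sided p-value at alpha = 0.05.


Step 1: Enumerate the 21 unordered pairs (i,j) with i<j and classify each by sign(x_j-x_i) * sign(y_j-y_i).
  (1,2):dx=+5,dy=+12->C; (1,3):dx=-2,dy=+10->D; (1,4):dx=+4,dy=+4->C; (1,5):dx=-5,dy=+5->D
  (1,6):dx=-3,dy=+2->D; (1,7):dx=+3,dy=+7->C; (2,3):dx=-7,dy=-2->C; (2,4):dx=-1,dy=-8->C
  (2,5):dx=-10,dy=-7->C; (2,6):dx=-8,dy=-10->C; (2,7):dx=-2,dy=-5->C; (3,4):dx=+6,dy=-6->D
  (3,5):dx=-3,dy=-5->C; (3,6):dx=-1,dy=-8->C; (3,7):dx=+5,dy=-3->D; (4,5):dx=-9,dy=+1->D
  (4,6):dx=-7,dy=-2->C; (4,7):dx=-1,dy=+3->D; (5,6):dx=+2,dy=-3->D; (5,7):dx=+8,dy=+2->C
  (6,7):dx=+6,dy=+5->C
Step 2: C = 13, D = 8, total pairs = 21.
Step 3: tau = (C - D)/(n(n-1)/2) = (13 - 8)/21 = 0.238095.
Step 4: Exact two-sided p-value (enumerate n! = 5040 permutations of y under H0): p = 0.561905.
Step 5: alpha = 0.05. fail to reject H0.

tau_b = 0.2381 (C=13, D=8), p = 0.561905, fail to reject H0.


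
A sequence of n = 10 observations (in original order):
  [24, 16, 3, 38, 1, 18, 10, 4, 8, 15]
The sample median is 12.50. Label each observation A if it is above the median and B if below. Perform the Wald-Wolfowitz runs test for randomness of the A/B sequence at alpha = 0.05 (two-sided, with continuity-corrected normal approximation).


Step 1: Compute median = 12.50; label A = above, B = below.
Labels in order: AABABABBBA  (n_A = 5, n_B = 5)
Step 2: Count runs R = 7.
Step 3: Under H0 (random ordering), E[R] = 2*n_A*n_B/(n_A+n_B) + 1 = 2*5*5/10 + 1 = 6.0000.
        Var[R] = 2*n_A*n_B*(2*n_A*n_B - n_A - n_B) / ((n_A+n_B)^2 * (n_A+n_B-1)) = 2000/900 = 2.2222.
        SD[R] = 1.4907.
Step 4: Continuity-corrected z = (R - 0.5 - E[R]) / SD[R] = (7 - 0.5 - 6.0000) / 1.4907 = 0.3354.
Step 5: Two-sided p-value via normal approximation = 2*(1 - Phi(|z|)) = 0.737316.
Step 6: alpha = 0.05. fail to reject H0.

R = 7, z = 0.3354, p = 0.737316, fail to reject H0.


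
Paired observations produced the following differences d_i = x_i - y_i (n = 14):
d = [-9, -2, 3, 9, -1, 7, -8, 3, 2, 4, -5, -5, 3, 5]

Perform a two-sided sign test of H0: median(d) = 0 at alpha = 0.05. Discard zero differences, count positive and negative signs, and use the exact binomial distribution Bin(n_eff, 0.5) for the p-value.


Step 1: Discard zero differences. Original n = 14; n_eff = number of nonzero differences = 14.
Nonzero differences (with sign): -9, -2, +3, +9, -1, +7, -8, +3, +2, +4, -5, -5, +3, +5
Step 2: Count signs: positive = 8, negative = 6.
Step 3: Under H0: P(positive) = 0.5, so the number of positives S ~ Bin(14, 0.5).
Step 4: Two-sided exact p-value = sum of Bin(14,0.5) probabilities at or below the observed probability = 0.790527.
Step 5: alpha = 0.05. fail to reject H0.

n_eff = 14, pos = 8, neg = 6, p = 0.790527, fail to reject H0.


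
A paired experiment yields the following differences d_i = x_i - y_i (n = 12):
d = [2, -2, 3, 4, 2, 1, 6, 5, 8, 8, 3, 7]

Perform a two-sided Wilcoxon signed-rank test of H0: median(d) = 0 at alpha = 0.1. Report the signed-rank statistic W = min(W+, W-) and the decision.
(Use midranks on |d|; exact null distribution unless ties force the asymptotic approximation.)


Step 1: Drop any zero differences (none here) and take |d_i|.
|d| = [2, 2, 3, 4, 2, 1, 6, 5, 8, 8, 3, 7]
Step 2: Midrank |d_i| (ties get averaged ranks).
ranks: |2|->3, |2|->3, |3|->5.5, |4|->7, |2|->3, |1|->1, |6|->9, |5|->8, |8|->11.5, |8|->11.5, |3|->5.5, |7|->10
Step 3: Attach original signs; sum ranks with positive sign and with negative sign.
W+ = 3 + 5.5 + 7 + 3 + 1 + 9 + 8 + 11.5 + 11.5 + 5.5 + 10 = 75
W- = 3 = 3
(Check: W+ + W- = 78 should equal n(n+1)/2 = 78.)
Step 4: Test statistic W = min(W+, W-) = 3.
Step 5: Ties in |d|, so use the tie-corrected normal approximation.
        E[W] = n(n+1)/4 = 12*13/4 = 39.
        Tie groups: |d|=2 (t=3), |d|=3 (t=2), |d|=8 (t=2); sum(t^3 - t) = 36.
        Var[W] = n(n+1)(2n+1)/24 - sum(t^3-t)/48 = 3900/24 - 36/48 = 161.75.
        z = (W - E[W]) / sqrt(Var[W]) = (3 - 39) / 12.7181 = -2.8306.
        Two-sided p = 2*Phi(z) = 0.004646.
Step 6: alpha = 0.1. reject H0.

W+ = 75, W- = 3, W = min = 3, p = 0.004646, reject H0.


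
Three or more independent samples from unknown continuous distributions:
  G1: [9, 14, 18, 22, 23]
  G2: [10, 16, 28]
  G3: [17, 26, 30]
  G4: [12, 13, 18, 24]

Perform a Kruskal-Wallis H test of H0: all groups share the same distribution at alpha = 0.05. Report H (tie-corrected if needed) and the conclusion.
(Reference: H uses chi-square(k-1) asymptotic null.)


Step 1: Combine all N = 15 observations and assign midranks.
sorted (value, group, rank): (9,G1,1), (10,G2,2), (12,G4,3), (13,G4,4), (14,G1,5), (16,G2,6), (17,G3,7), (18,G1,8.5), (18,G4,8.5), (22,G1,10), (23,G1,11), (24,G4,12), (26,G3,13), (28,G2,14), (30,G3,15)
Step 2: Sum ranks within each group.
R_1 = 35.5 (n_1 = 5)
R_2 = 22 (n_2 = 3)
R_3 = 35 (n_3 = 3)
R_4 = 27.5 (n_4 = 4)
Step 3: H = 12/(N(N+1)) * sum(R_i^2/n_i) - 3(N+1)
     = 12/(15*16) * (35.5^2/5 + 22^2/3 + 35^2/3 + 27.5^2/4) - 3*16
     = 0.050000 * 1010.78 - 48
     = 2.538958.
Step 4: Ties present; correction factor C = 1 - 6/(15^3 - 15) = 0.998214. Corrected H = 2.538958 / 0.998214 = 2.543500.
Step 5: Under H0, H ~ chi^2(3); p-value = 0.467481.
Step 6: alpha = 0.05. fail to reject H0.

H = 2.5435, df = 3, p = 0.467481, fail to reject H0.


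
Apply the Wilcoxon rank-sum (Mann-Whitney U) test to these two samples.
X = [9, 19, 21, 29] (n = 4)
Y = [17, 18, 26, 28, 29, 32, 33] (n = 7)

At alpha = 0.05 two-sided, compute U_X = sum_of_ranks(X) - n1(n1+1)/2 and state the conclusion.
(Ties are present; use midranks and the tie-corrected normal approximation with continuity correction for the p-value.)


Step 1: Combine and sort all 11 observations; assign midranks.
sorted (value, group): (9,X), (17,Y), (18,Y), (19,X), (21,X), (26,Y), (28,Y), (29,X), (29,Y), (32,Y), (33,Y)
ranks: 9->1, 17->2, 18->3, 19->4, 21->5, 26->6, 28->7, 29->8.5, 29->8.5, 32->10, 33->11
Step 2: Rank sum for X: R1 = 1 + 4 + 5 + 8.5 = 18.5.
Step 3: U_X = R1 - n1(n1+1)/2 = 18.5 - 4*5/2 = 18.5 - 10 = 8.5.
       U_Y = n1*n2 - U_X = 28 - 8.5 = 19.5.
Step 4: Ties are present, so use the tie-corrected normal approximation (with continuity correction) for the p-value.
Step 5: p-value = 0.343605; compare to alpha = 0.05. fail to reject H0.

U_X = 8.5, p = 0.343605, fail to reject H0 at alpha = 0.05.


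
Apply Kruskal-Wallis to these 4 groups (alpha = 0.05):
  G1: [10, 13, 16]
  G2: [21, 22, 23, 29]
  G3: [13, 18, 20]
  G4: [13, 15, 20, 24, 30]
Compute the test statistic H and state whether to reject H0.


Step 1: Combine all N = 15 observations and assign midranks.
sorted (value, group, rank): (10,G1,1), (13,G1,3), (13,G3,3), (13,G4,3), (15,G4,5), (16,G1,6), (18,G3,7), (20,G3,8.5), (20,G4,8.5), (21,G2,10), (22,G2,11), (23,G2,12), (24,G4,13), (29,G2,14), (30,G4,15)
Step 2: Sum ranks within each group.
R_1 = 10 (n_1 = 3)
R_2 = 47 (n_2 = 4)
R_3 = 18.5 (n_3 = 3)
R_4 = 44.5 (n_4 = 5)
Step 3: H = 12/(N(N+1)) * sum(R_i^2/n_i) - 3(N+1)
     = 12/(15*16) * (10^2/3 + 47^2/4 + 18.5^2/3 + 44.5^2/5) - 3*16
     = 0.050000 * 1095.72 - 48
     = 6.785833.
Step 4: Ties present; correction factor C = 1 - 30/(15^3 - 15) = 0.991071. Corrected H = 6.785833 / 0.991071 = 6.846967.
Step 5: Under H0, H ~ chi^2(3); p-value = 0.076939.
Step 6: alpha = 0.05. fail to reject H0.

H = 6.8470, df = 3, p = 0.076939, fail to reject H0.


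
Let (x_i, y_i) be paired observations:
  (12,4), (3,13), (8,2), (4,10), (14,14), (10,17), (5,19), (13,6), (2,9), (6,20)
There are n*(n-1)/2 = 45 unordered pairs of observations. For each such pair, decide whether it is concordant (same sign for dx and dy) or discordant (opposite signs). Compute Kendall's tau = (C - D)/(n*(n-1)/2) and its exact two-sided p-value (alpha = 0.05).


Step 1: Enumerate the 45 unordered pairs (i,j) with i<j and classify each by sign(x_j-x_i) * sign(y_j-y_i).
  (1,2):dx=-9,dy=+9->D; (1,3):dx=-4,dy=-2->C; (1,4):dx=-8,dy=+6->D; (1,5):dx=+2,dy=+10->C
  (1,6):dx=-2,dy=+13->D; (1,7):dx=-7,dy=+15->D; (1,8):dx=+1,dy=+2->C; (1,9):dx=-10,dy=+5->D
  (1,10):dx=-6,dy=+16->D; (2,3):dx=+5,dy=-11->D; (2,4):dx=+1,dy=-3->D; (2,5):dx=+11,dy=+1->C
  (2,6):dx=+7,dy=+4->C; (2,7):dx=+2,dy=+6->C; (2,8):dx=+10,dy=-7->D; (2,9):dx=-1,dy=-4->C
  (2,10):dx=+3,dy=+7->C; (3,4):dx=-4,dy=+8->D; (3,5):dx=+6,dy=+12->C; (3,6):dx=+2,dy=+15->C
  (3,7):dx=-3,dy=+17->D; (3,8):dx=+5,dy=+4->C; (3,9):dx=-6,dy=+7->D; (3,10):dx=-2,dy=+18->D
  (4,5):dx=+10,dy=+4->C; (4,6):dx=+6,dy=+7->C; (4,7):dx=+1,dy=+9->C; (4,8):dx=+9,dy=-4->D
  (4,9):dx=-2,dy=-1->C; (4,10):dx=+2,dy=+10->C; (5,6):dx=-4,dy=+3->D; (5,7):dx=-9,dy=+5->D
  (5,8):dx=-1,dy=-8->C; (5,9):dx=-12,dy=-5->C; (5,10):dx=-8,dy=+6->D; (6,7):dx=-5,dy=+2->D
  (6,8):dx=+3,dy=-11->D; (6,9):dx=-8,dy=-8->C; (6,10):dx=-4,dy=+3->D; (7,8):dx=+8,dy=-13->D
  (7,9):dx=-3,dy=-10->C; (7,10):dx=+1,dy=+1->C; (8,9):dx=-11,dy=+3->D; (8,10):dx=-7,dy=+14->D
  (9,10):dx=+4,dy=+11->C
Step 2: C = 22, D = 23, total pairs = 45.
Step 3: tau = (C - D)/(n(n-1)/2) = (22 - 23)/45 = -0.022222.
Step 4: Exact two-sided p-value (enumerate n! = 3628800 permutations of y under H0): p = 1.000000.
Step 5: alpha = 0.05. fail to reject H0.

tau_b = -0.0222 (C=22, D=23), p = 1.000000, fail to reject H0.


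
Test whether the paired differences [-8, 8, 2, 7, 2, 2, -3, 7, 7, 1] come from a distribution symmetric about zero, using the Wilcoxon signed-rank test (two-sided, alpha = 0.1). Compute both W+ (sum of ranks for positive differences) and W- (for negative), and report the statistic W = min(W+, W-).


Step 1: Drop any zero differences (none here) and take |d_i|.
|d| = [8, 8, 2, 7, 2, 2, 3, 7, 7, 1]
Step 2: Midrank |d_i| (ties get averaged ranks).
ranks: |8|->9.5, |8|->9.5, |2|->3, |7|->7, |2|->3, |2|->3, |3|->5, |7|->7, |7|->7, |1|->1
Step 3: Attach original signs; sum ranks with positive sign and with negative sign.
W+ = 9.5 + 3 + 7 + 3 + 3 + 7 + 7 + 1 = 40.5
W- = 9.5 + 5 = 14.5
(Check: W+ + W- = 55 should equal n(n+1)/2 = 55.)
Step 4: Test statistic W = min(W+, W-) = 14.5.
Step 5: Ties in |d|, so use the tie-corrected normal approximation.
        E[W] = n(n+1)/4 = 10*11/4 = 27.5.
        Tie groups: |d|=2 (t=3), |d|=7 (t=3), |d|=8 (t=2); sum(t^3 - t) = 54.
        Var[W] = n(n+1)(2n+1)/24 - sum(t^3-t)/48 = 2310/24 - 54/48 = 95.125.
        z = (W - E[W]) / sqrt(Var[W]) = (14.5 - 27.5) / 9.7532 = -1.3329.
        Two-sided p = 2*Phi(z) = 0.182566.
Step 6: alpha = 0.1. fail to reject H0.

W+ = 40.5, W- = 14.5, W = min = 14.5, p = 0.182566, fail to reject H0.


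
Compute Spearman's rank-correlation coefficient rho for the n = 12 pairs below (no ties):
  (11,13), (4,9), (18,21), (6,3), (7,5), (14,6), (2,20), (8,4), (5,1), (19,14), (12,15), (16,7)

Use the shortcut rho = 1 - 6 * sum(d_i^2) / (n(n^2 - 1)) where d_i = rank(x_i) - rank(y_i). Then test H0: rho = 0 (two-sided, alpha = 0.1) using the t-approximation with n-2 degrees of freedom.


Step 1: Rank x and y separately (midranks; no ties here).
rank(x): 11->7, 4->2, 18->11, 6->4, 7->5, 14->9, 2->1, 8->6, 5->3, 19->12, 12->8, 16->10
rank(y): 13->8, 9->7, 21->12, 3->2, 5->4, 6->5, 20->11, 4->3, 1->1, 14->9, 15->10, 7->6
Step 2: d_i = R_x(i) - R_y(i); compute d_i^2.
  (7-8)^2=1, (2-7)^2=25, (11-12)^2=1, (4-2)^2=4, (5-4)^2=1, (9-5)^2=16, (1-11)^2=100, (6-3)^2=9, (3-1)^2=4, (12-9)^2=9, (8-10)^2=4, (10-6)^2=16
sum(d^2) = 190.
Step 3: rho = 1 - 6*190 / (12*(12^2 - 1)) = 1 - 1140/1716 = 0.335664.
Step 4: Under H0, t = rho * sqrt((n-2)/(1-rho^2)) = 1.1268 ~ t(10).
Step 5: Two-sided p-value from the t-distribution with 10 df = 0.286123.
Step 6: alpha = 0.1. fail to reject H0.

rho = 0.3357, p = 0.286123, fail to reject H0 at alpha = 0.1.
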